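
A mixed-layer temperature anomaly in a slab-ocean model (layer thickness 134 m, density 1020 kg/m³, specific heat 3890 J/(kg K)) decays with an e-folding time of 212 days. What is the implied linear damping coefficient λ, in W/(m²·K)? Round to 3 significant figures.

Areal heat capacity C = ρ c_p D = 1020 × 3890 × 134 = 5.32×10^8 J m⁻² K⁻¹.
τ = 212 days = 1.83×10^7 s.
λ = C / τ = 5.32×10^8 / 1.83×10^7 = 29.0 W/(m²·K).

29.0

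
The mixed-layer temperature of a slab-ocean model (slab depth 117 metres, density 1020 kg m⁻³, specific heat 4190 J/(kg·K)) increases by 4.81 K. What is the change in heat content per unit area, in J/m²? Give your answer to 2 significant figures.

2.4×10^9

Areal heat capacity C = ρ c_p D = 1020 × 4190 × 117 = 5.00×10^8 J/(m^2 K).
ΔQ = C ΔT = 5.00×10^8 × 4.81 = 2.41×10^9 J/m².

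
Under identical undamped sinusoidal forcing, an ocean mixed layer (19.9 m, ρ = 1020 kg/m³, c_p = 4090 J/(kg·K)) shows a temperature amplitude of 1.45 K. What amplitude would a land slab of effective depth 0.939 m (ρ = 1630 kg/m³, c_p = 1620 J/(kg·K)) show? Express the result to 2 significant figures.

C_ocean = 8.30×10^7 J/(m²·K); C_land = 2.48×10^6 J/(m²·K).
A ∝ 1/C ⇒ A_land = A_ocean × C_ocean/C_land = 1.45 × 33.5 = 48.5 K.

49 K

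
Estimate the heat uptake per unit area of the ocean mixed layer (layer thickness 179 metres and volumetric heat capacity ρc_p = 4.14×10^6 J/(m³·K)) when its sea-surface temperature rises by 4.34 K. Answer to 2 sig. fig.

Areal heat capacity C = ρc_p × D = 4.14×10^6 × 179 = 7.41×10^8 J/(m^2 K).
ΔQ = C ΔT = 7.41×10^8 × 4.34 = 3.22×10^9 J/m².

3.2×10^9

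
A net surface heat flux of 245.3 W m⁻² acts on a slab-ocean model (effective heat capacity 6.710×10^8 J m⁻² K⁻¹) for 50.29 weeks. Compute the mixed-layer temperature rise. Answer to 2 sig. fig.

Areal heat capacity C = 6.710×10^8 J m⁻² K⁻¹ (given).
Net heat input Q = F Δt = 245.3 × (50.29 weeks × 6.048×10^5 s/week) = 7.46×10^9 J/m².
ΔT = Q / C = 7.46×10^9 / 6.71×10^8 = 11.1 K.

11 K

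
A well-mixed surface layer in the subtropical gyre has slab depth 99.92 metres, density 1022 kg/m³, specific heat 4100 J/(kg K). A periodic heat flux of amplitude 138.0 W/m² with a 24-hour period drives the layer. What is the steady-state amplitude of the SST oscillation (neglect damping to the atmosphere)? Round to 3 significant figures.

0.00453 K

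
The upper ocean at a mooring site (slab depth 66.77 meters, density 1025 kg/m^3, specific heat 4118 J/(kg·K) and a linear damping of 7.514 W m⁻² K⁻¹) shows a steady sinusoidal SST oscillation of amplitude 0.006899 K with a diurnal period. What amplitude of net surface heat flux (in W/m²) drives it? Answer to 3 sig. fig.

Areal heat capacity C = ρ c_p D = 1025 × 4118 × 66.77 = 2.82×10^8 J/(m^2 K).
ω = 2π / 86400 s = 7.27×10^-5 s⁻¹.
√((Cω)² + λ²) = √((20500)² + 7.514²) = 20500 W/(m²·K).
F₀ = A × √((Cω)²+λ²) = 0.006899 × 20500 = 141 W/m².

141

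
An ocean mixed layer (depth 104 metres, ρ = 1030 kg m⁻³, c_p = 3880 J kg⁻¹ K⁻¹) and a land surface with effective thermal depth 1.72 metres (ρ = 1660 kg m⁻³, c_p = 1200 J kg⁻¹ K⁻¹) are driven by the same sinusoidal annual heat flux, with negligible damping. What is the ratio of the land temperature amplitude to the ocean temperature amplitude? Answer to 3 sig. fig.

C_ocean = 1030 × 3880 × 104 = 4.16×10^8 J/(m²·K).
C_land = 1660 × 1200 × 1.72 = 3.43×10^6 J/(m²·K).
Undamped amplitude ∝ 1/C, so A_land/A_ocean = C_ocean/C_land = 121.

121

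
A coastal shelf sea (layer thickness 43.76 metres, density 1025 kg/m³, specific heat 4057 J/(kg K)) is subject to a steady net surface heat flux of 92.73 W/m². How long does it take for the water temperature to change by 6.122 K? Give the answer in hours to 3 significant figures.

3340 hours

Areal heat capacity C = ρ c_p D = 1025 × 4057 × 43.76 = 1.82×10^8 J/(m²·K).
Time required: Δt = C ΔT / F = 1.82×10^8 × 6.122 / 92.73 = 1.20×10^7 s.
In hours: 1.20×10^7 s / (3600 s/hour) = 3340 hours.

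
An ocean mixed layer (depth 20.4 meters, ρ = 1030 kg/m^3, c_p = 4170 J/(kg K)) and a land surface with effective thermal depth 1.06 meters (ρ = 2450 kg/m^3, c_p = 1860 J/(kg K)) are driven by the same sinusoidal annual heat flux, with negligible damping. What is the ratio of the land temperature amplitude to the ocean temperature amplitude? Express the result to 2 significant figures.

C_ocean = 1030 × 4170 × 20.4 = 8.76×10^7 J/(m²·K).
C_land = 2450 × 1860 × 1.06 = 4.83×10^6 J/(m²·K).
Undamped amplitude ∝ 1/C, so A_land/A_ocean = C_ocean/C_land = 18.1.

18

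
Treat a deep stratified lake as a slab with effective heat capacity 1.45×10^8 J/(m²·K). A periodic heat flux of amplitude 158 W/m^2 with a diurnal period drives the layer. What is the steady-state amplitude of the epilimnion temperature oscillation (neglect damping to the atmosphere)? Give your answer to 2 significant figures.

0.015 K

Areal heat capacity C = 1.45×10^8 J/(m²·K) (given).
Angular frequency ω = 2π / T = 2π / 86400 s = 7.27×10^-5 s⁻¹.
Cω = 1.45×10^8 × 7.27×10^-5 = 10500 W/(m²·K).
Amplitude A = F₀ / (Cω) = 158 / 10500 = 0.0150 K.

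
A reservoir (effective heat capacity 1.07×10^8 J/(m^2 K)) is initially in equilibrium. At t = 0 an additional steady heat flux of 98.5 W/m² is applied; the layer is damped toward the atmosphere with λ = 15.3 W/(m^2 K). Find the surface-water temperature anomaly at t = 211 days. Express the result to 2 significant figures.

6.0 K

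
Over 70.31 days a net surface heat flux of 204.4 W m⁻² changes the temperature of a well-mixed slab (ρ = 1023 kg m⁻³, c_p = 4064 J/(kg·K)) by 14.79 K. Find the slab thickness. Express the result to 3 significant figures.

20.2 m

Heat input Q = F Δt = 204.4 × 6.07×10^6 s = 1.24×10^9 J/m².
Required areal heat capacity C = Q / ΔT = 8.40×10^7 J/(m²·K).
Depth D = C / (ρ c_p) = 8.40×10^7 / (1023 × 4064) = 20.2 m.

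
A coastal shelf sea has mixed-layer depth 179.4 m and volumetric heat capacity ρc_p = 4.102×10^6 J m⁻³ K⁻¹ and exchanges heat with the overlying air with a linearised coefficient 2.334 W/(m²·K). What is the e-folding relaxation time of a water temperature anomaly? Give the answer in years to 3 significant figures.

9.99 years

Areal heat capacity C = ρc_p × D = 4.102×10^6 × 179.4 = 7.36×10^8 J/(m^2 K).
Relaxation time τ = C / λ = 7.36×10^8 / 2.334 = 3.15×10^8 s.
In years: 3.15×10^8 s / (3.156×10^7 s/year) = 9.99 years.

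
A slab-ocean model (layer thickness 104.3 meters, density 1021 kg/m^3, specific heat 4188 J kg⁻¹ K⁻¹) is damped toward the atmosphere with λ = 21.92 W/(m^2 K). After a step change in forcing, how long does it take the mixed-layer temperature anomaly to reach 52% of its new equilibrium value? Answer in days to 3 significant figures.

Areal heat capacity C = ρ c_p D = 1021 × 4188 × 104.3 = 4.46×10^8 J m⁻² K⁻¹.
τ = C / λ = 4.46×10^8 / 21.92 = 2.03×10^7 s.
Fraction reached: 1 − e^(−t/τ) = 0.52 ⇒ t = −τ ln(1 − 0.52) = τ × 0.734.
t = 1.49×10^7 s = 173 days.

173 days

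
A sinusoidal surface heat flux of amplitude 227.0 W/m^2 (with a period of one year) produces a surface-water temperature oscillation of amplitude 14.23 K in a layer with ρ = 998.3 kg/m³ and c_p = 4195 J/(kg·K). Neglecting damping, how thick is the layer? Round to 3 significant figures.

19.1 m

ω = 2π / 3.15×10^7 s = 1.99×10^-7 s⁻¹.
Required C = F₀ / (A ω) = 227.0 / (14.23 × 1.99×10^-7) = 8.01×10^7 J/(m²·K).
D = C / (ρ c_p) = 8.01×10^7 / (998.3 × 4195) = 19.1 m.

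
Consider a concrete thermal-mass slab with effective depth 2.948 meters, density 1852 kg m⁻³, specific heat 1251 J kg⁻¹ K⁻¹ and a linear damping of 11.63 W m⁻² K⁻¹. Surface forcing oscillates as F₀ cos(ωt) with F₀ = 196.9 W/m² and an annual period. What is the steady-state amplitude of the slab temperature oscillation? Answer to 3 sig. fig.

16.8 K

Areal heat capacity C = ρ c_p D = 1852 × 1251 × 2.948 = 6.83×10^6 J/(m²·K).
Angular frequency ω = 2π / T = 2π / 3.15×10^7 s = 1.99×10^-7 s⁻¹.
√((Cω)² + λ²) = √((1.36)² + 11.63²) = 11.7 W/(m²·K).
Amplitude A = F₀ / √((Cω)²+λ²) = 196.9 / 11.7 = 16.8 K.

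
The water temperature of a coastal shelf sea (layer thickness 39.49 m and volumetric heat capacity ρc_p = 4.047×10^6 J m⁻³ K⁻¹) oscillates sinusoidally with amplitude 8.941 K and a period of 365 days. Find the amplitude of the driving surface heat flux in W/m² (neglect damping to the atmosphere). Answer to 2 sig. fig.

280

Areal heat capacity C = ρc_p × D = 4.047×10^6 × 39.49 = 1.60×10^8 J/(m^2 K).
ω = 2π / 3.15×10^7 s = 1.99×10^-7 s⁻¹.
Cω = 1.60×10^8 × 1.99×10^-7 = 31.8 W/(m²·K).
F₀ = A × Cω = 8.941 × 31.8 = 285 W/m².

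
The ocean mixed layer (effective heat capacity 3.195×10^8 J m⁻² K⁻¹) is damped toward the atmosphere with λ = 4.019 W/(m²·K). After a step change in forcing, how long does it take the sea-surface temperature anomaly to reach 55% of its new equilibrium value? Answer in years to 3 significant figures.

Areal heat capacity C = 3.195×10^8 J m⁻² K⁻¹ (given).
τ = C / λ = 3.20×10^8 / 4.019 = 7.95×10^7 s.
Fraction reached: 1 − e^(−t/τ) = 0.55 ⇒ t = −τ ln(1 − 0.55) = τ × 0.799.
t = 6.35×10^7 s = 2.01 years.

2.01 years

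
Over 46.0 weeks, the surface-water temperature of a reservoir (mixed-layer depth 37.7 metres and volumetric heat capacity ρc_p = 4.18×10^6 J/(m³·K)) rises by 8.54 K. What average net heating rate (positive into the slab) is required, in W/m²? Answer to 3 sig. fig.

48.4

Areal heat capacity C = ρc_p × D = 4.18×10^6 × 37.7 = 1.58×10^8 J/(m^2 K).
Required heat per unit area: Q = C ΔT = 1.58×10^8 × 8.54 = 1.35×10^9 J/m².
Flux F = Q / Δt = 1.35×10^9 / 2.78×10^7 s = 48.4 W/m².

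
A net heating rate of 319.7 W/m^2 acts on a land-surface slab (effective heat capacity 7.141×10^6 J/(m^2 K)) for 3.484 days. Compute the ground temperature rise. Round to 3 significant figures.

13.5 K

Areal heat capacity C = 7.141×10^6 J/(m^2 K) (given).
Net heat input Q = F Δt = 319.7 × (3.484 days × 86400 s/day) = 9.62×10^7 J/m².
ΔT = Q / C = 9.62×10^7 / 7.14×10^6 = 13.5 K.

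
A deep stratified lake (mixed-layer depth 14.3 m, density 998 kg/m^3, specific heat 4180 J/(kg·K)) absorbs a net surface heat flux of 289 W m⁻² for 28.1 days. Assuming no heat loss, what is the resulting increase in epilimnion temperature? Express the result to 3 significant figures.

Areal heat capacity C = ρ c_p D = 998 × 4180 × 14.3 = 5.97×10^7 J m⁻² K⁻¹.
Net heat input Q = F Δt = 289 × (28.1 days × 86400 s/day) = 7.02×10^8 J/m².
ΔT = Q / C = 7.02×10^8 / 5.97×10^7 = 11.8 K.

11.8 K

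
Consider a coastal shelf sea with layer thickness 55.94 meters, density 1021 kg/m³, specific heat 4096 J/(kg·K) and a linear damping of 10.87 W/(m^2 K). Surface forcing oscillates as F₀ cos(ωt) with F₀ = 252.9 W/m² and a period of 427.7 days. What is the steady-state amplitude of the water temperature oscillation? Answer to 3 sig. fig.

Areal heat capacity C = ρ c_p D = 1021 × 4096 × 55.94 = 2.34×10^8 J/(m²·K).
Angular frequency ω = 2π / T = 2π / 3.70×10^7 s = 1.70×10^-7 s⁻¹.
√((Cω)² + λ²) = √((39.8)² + 10.87²) = 41.2 W/(m²·K).
Amplitude A = F₀ / √((Cω)²+λ²) = 252.9 / 41.2 = 6.13 K.

6.13 K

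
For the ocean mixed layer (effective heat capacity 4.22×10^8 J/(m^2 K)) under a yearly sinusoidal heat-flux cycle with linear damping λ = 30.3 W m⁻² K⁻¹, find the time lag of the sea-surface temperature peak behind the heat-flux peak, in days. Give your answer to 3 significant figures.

71.2 days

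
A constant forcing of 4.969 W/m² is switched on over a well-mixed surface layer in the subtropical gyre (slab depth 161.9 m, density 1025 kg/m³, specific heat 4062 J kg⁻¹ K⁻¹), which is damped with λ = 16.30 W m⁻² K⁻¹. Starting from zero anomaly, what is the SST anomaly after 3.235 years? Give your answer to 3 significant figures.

0.279 K

Areal heat capacity C = ρ c_p D = 1025 × 4062 × 161.9 = 6.74×10^8 J/(m^2 K).
τ = C / λ = 6.74×10^8 / 16.30 = 4.14×10^7 s.
Equilibrium anomaly ΔT_eq = F / λ = 4.969 / 16.30 = 0.305 K.
t = 3.235 years = 1.02×10^8 s, so t/τ = 2.47.
ΔT(t) = ΔT_eq (1 − e^(−t/τ)) = 0.305 × (1 − e^−2.47) = 0.279 K.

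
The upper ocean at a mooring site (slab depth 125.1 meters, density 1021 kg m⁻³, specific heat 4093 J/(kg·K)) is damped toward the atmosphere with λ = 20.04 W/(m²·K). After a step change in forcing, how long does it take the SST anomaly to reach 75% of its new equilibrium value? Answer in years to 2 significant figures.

1.1 years

Areal heat capacity C = ρ c_p D = 1021 × 4093 × 125.1 = 5.23×10^8 J/(m²·K).
τ = C / λ = 5.23×10^8 / 20.04 = 2.61×10^7 s.
Fraction reached: 1 − e^(−t/τ) = 0.75 ⇒ t = −τ ln(1 − 0.75) = τ × 1.39.
t = 3.62×10^7 s = 1.15 years.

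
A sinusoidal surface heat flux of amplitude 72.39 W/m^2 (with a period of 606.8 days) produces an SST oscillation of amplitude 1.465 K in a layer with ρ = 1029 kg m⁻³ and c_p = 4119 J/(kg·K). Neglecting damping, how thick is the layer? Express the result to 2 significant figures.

97 m

ω = 2π / 5.24×10^7 s = 1.20×10^-7 s⁻¹.
Required C = F₀ / (A ω) = 72.39 / (1.465 × 1.20×10^-7) = 4.12×10^8 J/(m²·K).
D = C / (ρ c_p) = 4.12×10^8 / (1029 × 4119) = 97.3 m.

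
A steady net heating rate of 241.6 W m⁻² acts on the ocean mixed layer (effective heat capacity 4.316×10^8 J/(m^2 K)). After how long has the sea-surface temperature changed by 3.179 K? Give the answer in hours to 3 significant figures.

1580 hours

Areal heat capacity C = 4.316×10^8 J/(m^2 K) (given).
Time required: Δt = C ΔT / F = 4.32×10^8 × 3.179 / 241.6 = 5.68×10^6 s.
In hours: 5.68×10^6 s / (3600 s/hour) = 1580 hours.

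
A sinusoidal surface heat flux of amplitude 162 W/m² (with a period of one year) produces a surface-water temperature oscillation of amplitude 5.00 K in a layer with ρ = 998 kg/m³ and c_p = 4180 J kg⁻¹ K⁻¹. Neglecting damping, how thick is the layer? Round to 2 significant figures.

ω = 2π / 3.15×10^7 s = 1.99×10^-7 s⁻¹.
Required C = F₀ / (A ω) = 162 / (5.00 × 1.99×10^-7) = 1.63×10^8 J/(m²·K).
D = C / (ρ c_p) = 1.63×10^8 / (998 × 4180) = 39.0 m.

39 m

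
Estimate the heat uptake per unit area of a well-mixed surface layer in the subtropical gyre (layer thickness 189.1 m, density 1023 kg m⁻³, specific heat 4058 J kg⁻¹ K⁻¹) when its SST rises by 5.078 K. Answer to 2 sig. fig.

Areal heat capacity C = ρ c_p D = 1023 × 4058 × 189.1 = 7.85×10^8 J/(m²·K).
ΔQ = C ΔT = 7.85×10^8 × 5.078 = 3.99×10^9 J/m².

4.0×10^9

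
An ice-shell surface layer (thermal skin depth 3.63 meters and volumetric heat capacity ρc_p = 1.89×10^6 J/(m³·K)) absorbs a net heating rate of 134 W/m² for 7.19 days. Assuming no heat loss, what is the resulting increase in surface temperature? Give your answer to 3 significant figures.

Areal heat capacity C = ρc_p × D = 1.89×10^6 × 3.63 = 6.86×10^6 J/(m^2 K).
Net heat input Q = F Δt = 134 × (7.19 days × 86400 s/day) = 8.32×10^7 J/m².
ΔT = Q / C = 8.32×10^7 / 6.86×10^6 = 12.1 K.

12.1 K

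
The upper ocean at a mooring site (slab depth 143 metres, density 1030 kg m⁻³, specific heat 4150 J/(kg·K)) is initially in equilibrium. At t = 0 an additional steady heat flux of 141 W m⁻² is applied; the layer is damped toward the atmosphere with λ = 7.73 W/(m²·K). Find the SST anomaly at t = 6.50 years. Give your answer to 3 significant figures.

16.9 K

Areal heat capacity C = ρ c_p D = 1030 × 4150 × 143 = 6.11×10^8 J/(m²·K).
τ = C / λ = 6.11×10^8 / 7.73 = 7.91×10^7 s.
Equilibrium anomaly ΔT_eq = F / λ = 141 / 7.73 = 18.2 K.
t = 6.50 years = 2.05×10^8 s, so t/τ = 2.59.
ΔT(t) = ΔT_eq (1 − e^(−t/τ)) = 18.2 × (1 − e^−2.59) = 16.9 K.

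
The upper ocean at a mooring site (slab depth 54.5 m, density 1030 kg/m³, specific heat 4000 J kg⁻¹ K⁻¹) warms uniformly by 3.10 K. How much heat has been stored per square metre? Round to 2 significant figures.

7.0×10^8

Areal heat capacity C = ρ c_p D = 1030 × 4000 × 54.5 = 2.25×10^8 J/(m²·K).
ΔQ = C ΔT = 2.25×10^8 × 3.10 = 6.96×10^8 J/m².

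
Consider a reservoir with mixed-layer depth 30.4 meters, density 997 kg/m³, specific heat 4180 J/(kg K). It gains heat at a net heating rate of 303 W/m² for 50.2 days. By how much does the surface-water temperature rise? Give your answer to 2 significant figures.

10 K

Areal heat capacity C = ρ c_p D = 997 × 4180 × 30.4 = 1.27×10^8 J m⁻² K⁻¹.
Net heat input Q = F Δt = 303 × (50.2 days × 86400 s/day) = 1.31×10^9 J/m².
ΔT = Q / C = 1.31×10^9 / 1.27×10^8 = 10.4 K.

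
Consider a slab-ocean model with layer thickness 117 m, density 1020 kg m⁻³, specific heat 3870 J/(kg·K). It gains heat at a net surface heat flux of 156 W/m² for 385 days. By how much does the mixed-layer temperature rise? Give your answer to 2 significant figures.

Areal heat capacity C = ρ c_p D = 1020 × 3870 × 117 = 4.62×10^8 J/(m^2 K).
Net heat input Q = F Δt = 156 × (385 days × 86400 s/day) = 5.19×10^9 J/m².
ΔT = Q / C = 5.19×10^9 / 4.62×10^8 = 11.2 K.

11 K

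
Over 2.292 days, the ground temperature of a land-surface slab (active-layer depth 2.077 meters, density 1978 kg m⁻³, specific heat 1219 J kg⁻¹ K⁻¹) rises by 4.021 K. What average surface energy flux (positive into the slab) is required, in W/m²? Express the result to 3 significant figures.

Areal heat capacity C = ρ c_p D = 1978 × 1219 × 2.077 = 5.01×10^6 J/(m²·K).
Required heat per unit area: Q = C ΔT = 5.01×10^6 × 4.021 = 2.01×10^7 J/m².
Flux F = Q / Δt = 2.01×10^7 / 1.98×10^5 s = 102 W/m².

102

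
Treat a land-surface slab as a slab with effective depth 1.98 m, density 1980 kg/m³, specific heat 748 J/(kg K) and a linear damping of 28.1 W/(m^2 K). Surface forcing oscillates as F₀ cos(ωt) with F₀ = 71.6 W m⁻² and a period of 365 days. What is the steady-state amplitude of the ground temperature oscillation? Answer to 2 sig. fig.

Areal heat capacity C = ρ c_p D = 1980 × 748 × 1.98 = 2.93×10^6 J m⁻² K⁻¹.
Angular frequency ω = 2π / T = 2π / 3.15×10^7 s = 1.99×10^-7 s⁻¹.
√((Cω)² + λ²) = √((0.584)² + 28.1²) = 28.1 W/(m²·K).
Amplitude A = F₀ / √((Cω)²+λ²) = 71.6 / 28.1 = 2.55 K.

2.5 K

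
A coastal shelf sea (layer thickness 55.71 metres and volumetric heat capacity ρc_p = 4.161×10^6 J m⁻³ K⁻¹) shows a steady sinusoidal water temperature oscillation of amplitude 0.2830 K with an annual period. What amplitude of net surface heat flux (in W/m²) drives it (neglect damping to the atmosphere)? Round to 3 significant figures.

Areal heat capacity C = ρc_p × D = 4.161×10^6 × 55.71 = 2.32×10^8 J/(m^2 K).
ω = 2π / 3.15×10^7 s = 1.99×10^-7 s⁻¹.
Cω = 2.32×10^8 × 1.99×10^-7 = 46.2 W/(m²·K).
F₀ = A × Cω = 0.2830 × 46.2 = 13.1 W/m².

13.1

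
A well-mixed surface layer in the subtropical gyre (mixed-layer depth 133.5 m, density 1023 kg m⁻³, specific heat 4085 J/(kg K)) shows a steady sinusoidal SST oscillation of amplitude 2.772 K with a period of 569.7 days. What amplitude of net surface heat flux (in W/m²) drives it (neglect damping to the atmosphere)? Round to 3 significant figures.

Areal heat capacity C = ρ c_p D = 1023 × 4085 × 133.5 = 5.58×10^8 J m⁻² K⁻¹.
ω = 2π / 4.92×10^7 s = 1.28×10^-7 s⁻¹.
Cω = 5.58×10^8 × 1.28×10^-7 = 71.2 W/(m²·K).
F₀ = A × Cω = 2.772 × 71.2 = 197 W/m².

197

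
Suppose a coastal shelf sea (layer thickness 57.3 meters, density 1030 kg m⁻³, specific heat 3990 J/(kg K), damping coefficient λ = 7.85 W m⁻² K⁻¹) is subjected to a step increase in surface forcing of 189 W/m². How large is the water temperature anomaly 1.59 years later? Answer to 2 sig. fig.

Areal heat capacity C = ρ c_p D = 1030 × 3990 × 57.3 = 2.35×10^8 J/(m²·K).
τ = C / λ = 2.35×10^8 / 7.85 = 3.00×10^7 s.
Equilibrium anomaly ΔT_eq = F / λ = 189 / 7.85 = 24.1 K.
t = 1.59 years = 5.02×10^7 s, so t/τ = 1.67.
ΔT(t) = ΔT_eq (1 − e^(−t/τ)) = 24.1 × (1 − e^−1.67) = 19.6 K.

20 K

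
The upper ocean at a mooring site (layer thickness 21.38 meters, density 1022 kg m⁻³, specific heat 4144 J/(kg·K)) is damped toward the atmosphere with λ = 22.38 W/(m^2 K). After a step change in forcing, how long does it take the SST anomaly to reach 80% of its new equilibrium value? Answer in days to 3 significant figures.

75.4 days

Areal heat capacity C = ρ c_p D = 1022 × 4144 × 21.38 = 9.05×10^7 J m⁻² K⁻¹.
τ = C / λ = 9.05×10^7 / 22.38 = 4.05×10^6 s.
Fraction reached: 1 − e^(−t/τ) = 0.80 ⇒ t = −τ ln(1 − 0.80) = τ × 1.61.
t = 6.51×10^6 s = 75.4 days.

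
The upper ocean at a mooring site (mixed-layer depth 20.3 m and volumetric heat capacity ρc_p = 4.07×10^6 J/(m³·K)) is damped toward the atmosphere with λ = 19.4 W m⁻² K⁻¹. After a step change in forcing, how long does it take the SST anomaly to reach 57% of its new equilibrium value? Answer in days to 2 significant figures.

Areal heat capacity C = ρc_p × D = 4.07×10^6 × 20.3 = 8.26×10^7 J m⁻² K⁻¹.
τ = C / λ = 8.26×10^7 / 19.4 = 4.26×10^6 s.
Fraction reached: 1 − e^(−t/τ) = 0.57 ⇒ t = −τ ln(1 − 0.57) = τ × 0.844.
t = 3.59×10^6 s = 41.6 days.

42 days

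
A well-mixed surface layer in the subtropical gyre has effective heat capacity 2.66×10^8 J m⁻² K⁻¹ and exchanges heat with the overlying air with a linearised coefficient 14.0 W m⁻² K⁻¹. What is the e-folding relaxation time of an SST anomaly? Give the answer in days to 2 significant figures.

220 days

Areal heat capacity C = 2.66×10^8 J m⁻² K⁻¹ (given).
Relaxation time τ = C / λ = 2.66×10^8 / 14.0 = 1.90×10^7 s.
In days: 1.90×10^7 s / (86400 s/day) = 220 days.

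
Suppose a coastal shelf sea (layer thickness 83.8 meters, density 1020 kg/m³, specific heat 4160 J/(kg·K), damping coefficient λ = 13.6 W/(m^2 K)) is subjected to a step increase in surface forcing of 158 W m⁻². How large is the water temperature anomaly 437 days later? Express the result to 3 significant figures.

8.88 K

Areal heat capacity C = ρ c_p D = 1020 × 4160 × 83.8 = 3.56×10^8 J m⁻² K⁻¹.
τ = C / λ = 3.56×10^8 / 13.6 = 2.61×10^7 s.
Equilibrium anomaly ΔT_eq = F / λ = 158 / 13.6 = 11.6 K.
t = 437 days = 3.78×10^7 s, so t/τ = 1.44.
ΔT(t) = ΔT_eq (1 − e^(−t/τ)) = 11.6 × (1 − e^−1.44) = 8.88 K.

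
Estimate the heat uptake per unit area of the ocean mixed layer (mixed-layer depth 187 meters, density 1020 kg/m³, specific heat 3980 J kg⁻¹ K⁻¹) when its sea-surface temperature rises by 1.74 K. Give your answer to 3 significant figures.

1.32×10^9

Areal heat capacity C = ρ c_p D = 1020 × 3980 × 187 = 7.59×10^8 J/(m^2 K).
ΔQ = C ΔT = 7.59×10^8 × 1.74 = 1.32×10^9 J/m².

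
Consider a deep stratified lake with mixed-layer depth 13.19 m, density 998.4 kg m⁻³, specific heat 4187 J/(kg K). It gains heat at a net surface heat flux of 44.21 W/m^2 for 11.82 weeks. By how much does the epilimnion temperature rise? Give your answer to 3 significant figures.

Areal heat capacity C = ρ c_p D = 998.4 × 4187 × 13.19 = 5.51×10^7 J/(m^2 K).
Net heat input Q = F Δt = 44.21 × (11.82 weeks × 6.048×10^5 s/week) = 3.16×10^8 J/m².
ΔT = Q / C = 3.16×10^8 / 5.51×10^7 = 5.73 K.

5.73 K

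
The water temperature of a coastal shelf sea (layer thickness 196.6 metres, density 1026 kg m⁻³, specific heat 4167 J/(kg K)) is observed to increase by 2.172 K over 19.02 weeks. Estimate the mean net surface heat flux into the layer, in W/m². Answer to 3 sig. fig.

Areal heat capacity C = ρ c_p D = 1026 × 4167 × 196.6 = 8.41×10^8 J m⁻² K⁻¹.
Required heat per unit area: Q = C ΔT = 8.41×10^8 × 2.172 = 1.83×10^9 J/m².
Flux F = Q / Δt = 1.83×10^9 / 1.15×10^7 s = 159 W/m².

159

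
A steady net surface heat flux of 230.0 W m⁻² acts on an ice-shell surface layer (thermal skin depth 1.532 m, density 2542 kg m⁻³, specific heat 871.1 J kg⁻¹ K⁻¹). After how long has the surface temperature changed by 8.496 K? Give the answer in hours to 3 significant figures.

34.8 hours

Areal heat capacity C = ρ c_p D = 2542 × 871.1 × 1.532 = 3.39×10^6 J/(m^2 K).
Time required: Δt = C ΔT / F = 3.39×10^6 × 8.496 / 230.0 = 1.25×10^5 s.
In hours: 1.25×10^5 s / (3600 s/hour) = 34.8 hours.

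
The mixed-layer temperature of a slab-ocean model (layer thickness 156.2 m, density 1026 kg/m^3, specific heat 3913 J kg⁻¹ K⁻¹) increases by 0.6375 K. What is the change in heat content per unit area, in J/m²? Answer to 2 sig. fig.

Areal heat capacity C = ρ c_p D = 1026 × 3913 × 156.2 = 6.27×10^8 J/(m^2 K).
ΔQ = C ΔT = 6.27×10^8 × 0.6375 = 4.00×10^8 J/m².

4.0×10^8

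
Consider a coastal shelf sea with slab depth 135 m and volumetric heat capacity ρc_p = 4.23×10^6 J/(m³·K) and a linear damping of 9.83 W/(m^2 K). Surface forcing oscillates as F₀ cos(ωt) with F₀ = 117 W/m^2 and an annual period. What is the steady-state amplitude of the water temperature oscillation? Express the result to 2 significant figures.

1.0 K

Areal heat capacity C = ρc_p × D = 4.23×10^6 × 135 = 5.71×10^8 J m⁻² K⁻¹.
Angular frequency ω = 2π / T = 2π / 3.15×10^7 s = 1.99×10^-7 s⁻¹.
√((Cω)² + λ²) = √((114)² + 9.83²) = 114 W/(m²·K).
Amplitude A = F₀ / √((Cω)²+λ²) = 117 / 114 = 1.02 K.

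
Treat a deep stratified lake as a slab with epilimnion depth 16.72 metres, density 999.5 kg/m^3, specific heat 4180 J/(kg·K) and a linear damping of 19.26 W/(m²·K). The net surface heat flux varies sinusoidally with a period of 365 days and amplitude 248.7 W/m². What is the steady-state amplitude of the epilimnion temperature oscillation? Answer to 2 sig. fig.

10 K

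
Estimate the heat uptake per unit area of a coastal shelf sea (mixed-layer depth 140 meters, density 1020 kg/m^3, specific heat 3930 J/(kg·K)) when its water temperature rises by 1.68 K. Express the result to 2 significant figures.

Areal heat capacity C = ρ c_p D = 1020 × 3930 × 140 = 5.61×10^8 J/(m^2 K).
ΔQ = C ΔT = 5.61×10^8 × 1.68 = 9.43×10^8 J/m².

9.4×10^8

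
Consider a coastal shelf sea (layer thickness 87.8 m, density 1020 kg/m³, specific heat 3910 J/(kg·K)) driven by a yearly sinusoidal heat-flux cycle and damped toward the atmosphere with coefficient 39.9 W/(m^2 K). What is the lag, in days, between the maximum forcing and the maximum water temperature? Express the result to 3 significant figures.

61.1 days

Areal heat capacity C = ρ c_p D = 1020 × 3910 × 87.8 = 3.50×10^8 J/(m²·K).
ω = 2π / 3.15×10^7 s = 1.99×10^-7 s⁻¹.
Phase lag φ = arctan(Cω/λ) = arctan(69.8/39.9) = 1.05 rad.
Time lag = φ / ω = 1.05 / 1.99×10^-7 = 5.28×10^6 s = 61.1 days.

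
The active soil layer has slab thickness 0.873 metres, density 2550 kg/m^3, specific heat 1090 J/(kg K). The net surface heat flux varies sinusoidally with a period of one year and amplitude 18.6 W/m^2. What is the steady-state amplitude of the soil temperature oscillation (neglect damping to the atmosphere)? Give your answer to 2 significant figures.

Areal heat capacity C = ρ c_p D = 2550 × 1090 × 0.873 = 2.43×10^6 J m⁻² K⁻¹.
Angular frequency ω = 2π / T = 2π / 3.15×10^7 s = 1.99×10^-7 s⁻¹.
Cω = 2.43×10^6 × 1.99×10^-7 = 0.483 W/(m²·K).
Amplitude A = F₀ / (Cω) = 18.6 / 0.483 = 38.5 K.

38 K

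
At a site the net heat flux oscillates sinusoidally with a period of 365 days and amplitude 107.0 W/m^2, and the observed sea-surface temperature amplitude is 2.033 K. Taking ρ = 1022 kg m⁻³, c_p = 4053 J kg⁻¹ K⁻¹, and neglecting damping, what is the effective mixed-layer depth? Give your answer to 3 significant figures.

ω = 2π / 3.15×10^7 s = 1.99×10^-7 s⁻¹.
Required C = F₀ / (A ω) = 107.0 / (2.033 × 1.99×10^-7) = 2.64×10^8 J/(m²·K).
D = C / (ρ c_p) = 2.64×10^8 / (1022 × 4053) = 63.8 m.

63.8 m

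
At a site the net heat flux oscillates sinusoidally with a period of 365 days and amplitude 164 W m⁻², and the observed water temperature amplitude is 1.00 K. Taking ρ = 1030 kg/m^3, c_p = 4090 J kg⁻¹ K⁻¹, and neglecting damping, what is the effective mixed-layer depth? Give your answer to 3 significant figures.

ω = 2π / 3.15×10^7 s = 1.99×10^-7 s⁻¹.
Required C = F₀ / (A ω) = 164 / (1.00 × 1.99×10^-7) = 8.23×10^8 J/(m²·K).
D = C / (ρ c_p) = 8.23×10^8 / (1030 × 4090) = 195 m.

195 m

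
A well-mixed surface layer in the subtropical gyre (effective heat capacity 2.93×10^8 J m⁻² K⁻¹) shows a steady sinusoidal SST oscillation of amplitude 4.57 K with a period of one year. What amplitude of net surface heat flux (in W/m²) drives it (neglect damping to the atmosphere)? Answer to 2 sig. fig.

270

Areal heat capacity C = 2.93×10^8 J m⁻² K⁻¹ (given).
ω = 2π / 3.15×10^7 s = 1.99×10^-7 s⁻¹.
Cω = 2.93×10^8 × 1.99×10^-7 = 58.4 W/(m²·K).
F₀ = A × Cω = 4.57 × 58.4 = 267 W/m².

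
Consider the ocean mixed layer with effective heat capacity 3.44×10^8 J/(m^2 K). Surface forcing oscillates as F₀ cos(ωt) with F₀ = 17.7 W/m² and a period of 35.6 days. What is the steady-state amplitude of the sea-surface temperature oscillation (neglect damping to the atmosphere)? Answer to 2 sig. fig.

Areal heat capacity C = 3.44×10^8 J/(m^2 K) (given).
Angular frequency ω = 2π / T = 2π / 3.08×10^6 s = 2.04×10^-6 s⁻¹.
Cω = 3.44×10^8 × 2.04×10^-6 = 703 W/(m²·K).
Amplitude A = F₀ / (Cω) = 17.7 / 703 = 0.0252 K.

0.025 K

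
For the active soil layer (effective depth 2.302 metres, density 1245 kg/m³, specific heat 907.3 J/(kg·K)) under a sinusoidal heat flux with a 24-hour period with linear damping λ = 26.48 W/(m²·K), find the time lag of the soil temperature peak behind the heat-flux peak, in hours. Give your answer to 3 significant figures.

5.47 hours

Areal heat capacity C = ρ c_p D = 1245 × 907.3 × 2.302 = 2.60×10^6 J m⁻² K⁻¹.
ω = 2π / 86400 s = 7.27×10^-5 s⁻¹.
Phase lag φ = arctan(Cω/λ) = arctan(189/26.48) = 1.43 rad.
Time lag = φ / ω = 1.43 / 7.27×10^-5 = 19700 s = 5.47 hours.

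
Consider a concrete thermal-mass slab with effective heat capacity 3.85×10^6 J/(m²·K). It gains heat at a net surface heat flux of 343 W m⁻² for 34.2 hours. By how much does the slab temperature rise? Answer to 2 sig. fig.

11 K

Areal heat capacity C = 3.85×10^6 J/(m²·K) (given).
Net heat input Q = F Δt = 343 × (34.2 hours × 3600 s/hour) = 4.22×10^7 J/m².
ΔT = Q / C = 4.22×10^7 / 3.85×10^6 = 11.0 K.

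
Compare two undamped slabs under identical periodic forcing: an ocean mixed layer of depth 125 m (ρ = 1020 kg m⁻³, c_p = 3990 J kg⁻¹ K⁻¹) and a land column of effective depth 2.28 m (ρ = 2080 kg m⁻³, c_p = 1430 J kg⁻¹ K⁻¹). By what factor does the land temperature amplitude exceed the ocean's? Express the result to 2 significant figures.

C_ocean = 1020 × 3990 × 125 = 5.09×10^8 J/(m²·K).
C_land = 2080 × 1430 × 2.28 = 6.78×10^6 J/(m²·K).
Undamped amplitude ∝ 1/C, so A_land/A_ocean = C_ocean/C_land = 75.0.

75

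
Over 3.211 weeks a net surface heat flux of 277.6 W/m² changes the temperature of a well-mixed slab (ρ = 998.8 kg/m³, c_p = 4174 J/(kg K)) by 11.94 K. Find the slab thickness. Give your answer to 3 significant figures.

10.8 m

Heat input Q = F Δt = 277.6 × 1.94×10^6 s = 5.39×10^8 J/m².
Required areal heat capacity C = Q / ΔT = 4.52×10^7 J/(m²·K).
Depth D = C / (ρ c_p) = 4.52×10^7 / (998.8 × 4174) = 10.8 m.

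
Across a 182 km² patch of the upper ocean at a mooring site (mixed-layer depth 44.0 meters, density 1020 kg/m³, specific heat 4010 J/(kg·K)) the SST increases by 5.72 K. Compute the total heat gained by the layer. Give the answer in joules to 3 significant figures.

Areal heat capacity C = ρ c_p D = 1020 × 4010 × 44.0 = 1.80×10^8 J m⁻² K⁻¹.
Heat per unit area: q = C ΔT = 1.80×10^8 × 5.72 = 1.03×10^9 J/m².
Total heat: Q = q × A = 1.03×10^9 × (182 × 10⁶ m²) = 1.87×10^17 J.

1.87×10^17 J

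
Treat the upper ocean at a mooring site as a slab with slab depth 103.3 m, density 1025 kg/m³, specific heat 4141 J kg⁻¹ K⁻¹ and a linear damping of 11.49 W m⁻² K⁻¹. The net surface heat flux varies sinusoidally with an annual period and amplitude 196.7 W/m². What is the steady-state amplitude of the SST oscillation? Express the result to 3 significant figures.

2.23 K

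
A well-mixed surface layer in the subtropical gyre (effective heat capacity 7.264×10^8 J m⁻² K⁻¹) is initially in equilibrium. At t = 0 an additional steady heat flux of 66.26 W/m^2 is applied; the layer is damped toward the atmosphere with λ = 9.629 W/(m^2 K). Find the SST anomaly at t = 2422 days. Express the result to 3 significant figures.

6.45 K

Areal heat capacity C = 7.264×10^8 J m⁻² K⁻¹ (given).
τ = C / λ = 7.26×10^8 / 9.629 = 7.54×10^7 s.
Equilibrium anomaly ΔT_eq = F / λ = 66.26 / 9.629 = 6.88 K.
t = 2422 days = 2.09×10^8 s, so t/τ = 2.77.
ΔT(t) = ΔT_eq (1 − e^(−t/τ)) = 6.88 × (1 − e^−2.77) = 6.45 K.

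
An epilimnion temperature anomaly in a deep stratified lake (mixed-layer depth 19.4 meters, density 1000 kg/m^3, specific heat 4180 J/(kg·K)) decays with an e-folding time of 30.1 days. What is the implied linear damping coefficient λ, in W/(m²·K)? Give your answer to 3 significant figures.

Areal heat capacity C = ρ c_p D = 1000 × 4180 × 19.4 = 8.11×10^7 J/(m²·K).
τ = 30.1 days = 2.60×10^6 s.
λ = C / τ = 8.11×10^7 / 2.60×10^6 = 31.2 W/(m²·K).

31.2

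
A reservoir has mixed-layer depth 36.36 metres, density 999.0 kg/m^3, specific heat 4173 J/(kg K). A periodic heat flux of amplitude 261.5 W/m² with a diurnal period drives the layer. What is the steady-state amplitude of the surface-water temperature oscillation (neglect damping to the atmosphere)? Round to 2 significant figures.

Areal heat capacity C = ρ c_p D = 999.0 × 4173 × 36.36 = 1.52×10^8 J/(m²·K).
Angular frequency ω = 2π / T = 2π / 86400 s = 7.27×10^-5 s⁻¹.
Cω = 1.52×10^8 × 7.27×10^-5 = 11000 W/(m²·K).
Amplitude A = F₀ / (Cω) = 261.5 / 11000 = 0.0237 K.

0.024 K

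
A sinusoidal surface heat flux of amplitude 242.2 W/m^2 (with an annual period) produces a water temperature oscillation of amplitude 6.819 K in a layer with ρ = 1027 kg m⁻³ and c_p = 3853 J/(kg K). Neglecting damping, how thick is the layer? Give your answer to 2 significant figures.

45 m

ω = 2π / 3.15×10^7 s = 1.99×10^-7 s⁻¹.
Required C = F₀ / (A ω) = 242.2 / (6.819 × 1.99×10^-7) = 1.78×10^8 J/(m²·K).
D = C / (ρ c_p) = 1.78×10^8 / (1027 × 3853) = 45.1 m.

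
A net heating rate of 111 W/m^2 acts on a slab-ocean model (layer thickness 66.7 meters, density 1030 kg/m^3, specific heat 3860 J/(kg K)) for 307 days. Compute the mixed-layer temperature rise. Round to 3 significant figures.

11.1 K

Areal heat capacity C = ρ c_p D = 1030 × 3860 × 66.7 = 2.65×10^8 J/(m^2 K).
Net heat input Q = F Δt = 111 × (307 days × 86400 s/day) = 2.94×10^9 J/m².
ΔT = Q / C = 2.94×10^9 / 2.65×10^8 = 11.1 K.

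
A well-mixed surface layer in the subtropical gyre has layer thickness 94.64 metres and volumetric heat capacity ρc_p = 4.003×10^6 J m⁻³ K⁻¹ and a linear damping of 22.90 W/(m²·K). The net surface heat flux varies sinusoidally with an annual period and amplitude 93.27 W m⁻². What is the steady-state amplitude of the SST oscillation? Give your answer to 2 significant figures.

Areal heat capacity C = ρc_p × D = 4.003×10^6 × 94.64 = 3.79×10^8 J/(m^2 K).
Angular frequency ω = 2π / T = 2π / 3.15×10^7 s = 1.99×10^-7 s⁻¹.
√((Cω)² + λ²) = √((75.5)² + 22.90²) = 78.9 W/(m²·K).
Amplitude A = F₀ / √((Cω)²+λ²) = 93.27 / 78.9 = 1.18 K.

1.2 K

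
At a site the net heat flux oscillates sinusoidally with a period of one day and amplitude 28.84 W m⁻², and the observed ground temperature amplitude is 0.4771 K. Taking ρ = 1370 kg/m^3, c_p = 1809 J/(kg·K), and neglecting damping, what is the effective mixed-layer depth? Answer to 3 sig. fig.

0.335 m

ω = 2π / 86400 s = 7.27×10^-5 s⁻¹.
Required C = F₀ / (A ω) = 28.84 / (0.4771 × 7.27×10^-5) = 8.31×10^5 J/(m²·K).
D = C / (ρ c_p) = 8.31×10^5 / (1370 × 1809) = 0.335 m.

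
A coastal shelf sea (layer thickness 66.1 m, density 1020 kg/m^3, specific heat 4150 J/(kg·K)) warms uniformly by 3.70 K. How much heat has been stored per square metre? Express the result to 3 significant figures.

1.04×10^9

Areal heat capacity C = ρ c_p D = 1020 × 4150 × 66.1 = 2.80×10^8 J/(m^2 K).
ΔQ = C ΔT = 2.80×10^8 × 3.70 = 1.04×10^9 J/m².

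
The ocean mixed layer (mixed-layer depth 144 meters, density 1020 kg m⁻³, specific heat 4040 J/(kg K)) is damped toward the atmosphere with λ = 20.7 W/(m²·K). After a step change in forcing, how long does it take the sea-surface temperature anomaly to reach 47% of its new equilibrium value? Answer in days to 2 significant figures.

210 days

Areal heat capacity C = ρ c_p D = 1020 × 4040 × 144 = 5.93×10^8 J/(m²·K).
τ = C / λ = 5.93×10^8 / 20.7 = 2.87×10^7 s.
Fraction reached: 1 − e^(−t/τ) = 0.47 ⇒ t = −τ ln(1 − 0.47) = τ × 0.635.
t = 1.82×10^7 s = 211 days.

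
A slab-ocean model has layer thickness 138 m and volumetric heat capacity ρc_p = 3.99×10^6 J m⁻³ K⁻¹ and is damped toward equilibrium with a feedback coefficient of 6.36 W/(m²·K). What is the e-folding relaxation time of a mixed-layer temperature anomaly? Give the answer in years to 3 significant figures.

Areal heat capacity C = ρc_p × D = 3.99×10^6 × 138 = 5.51×10^8 J m⁻² K⁻¹.
Relaxation time τ = C / λ = 5.51×10^8 / 6.36 = 8.66×10^7 s.
In years: 8.66×10^7 s / (3.156×10^7 s/year) = 2.74 years.

2.74 years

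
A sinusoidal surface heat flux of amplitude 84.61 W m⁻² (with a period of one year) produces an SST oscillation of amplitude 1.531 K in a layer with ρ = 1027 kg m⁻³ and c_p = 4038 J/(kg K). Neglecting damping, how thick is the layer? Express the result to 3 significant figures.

66.9 m

ω = 2π / 3.15×10^7 s = 1.99×10^-7 s⁻¹.
Required C = F₀ / (A ω) = 84.61 / (1.531 × 1.99×10^-7) = 2.77×10^8 J/(m²·K).
D = C / (ρ c_p) = 2.77×10^8 / (1027 × 4038) = 66.9 m.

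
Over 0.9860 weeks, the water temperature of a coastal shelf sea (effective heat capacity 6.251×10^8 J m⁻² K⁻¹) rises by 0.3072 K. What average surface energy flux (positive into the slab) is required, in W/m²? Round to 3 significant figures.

Areal heat capacity C = 6.251×10^8 J m⁻² K⁻¹ (given).
Required heat per unit area: Q = C ΔT = 6.25×10^8 × 0.3072 = 1.92×10^8 J/m².
Flux F = Q / Δt = 1.92×10^8 / 5.96×10^5 s = 322 W/m².

322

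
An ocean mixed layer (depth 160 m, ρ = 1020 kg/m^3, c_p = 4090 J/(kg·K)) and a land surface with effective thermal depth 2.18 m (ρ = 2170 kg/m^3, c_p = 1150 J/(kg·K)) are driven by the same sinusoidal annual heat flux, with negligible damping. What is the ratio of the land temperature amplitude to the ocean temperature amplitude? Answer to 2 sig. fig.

120

C_ocean = 1020 × 4090 × 160 = 6.67×10^8 J/(m²·K).
C_land = 2170 × 1150 × 2.18 = 5.44×10^6 J/(m²·K).
Undamped amplitude ∝ 1/C, so A_land/A_ocean = C_ocean/C_land = 123.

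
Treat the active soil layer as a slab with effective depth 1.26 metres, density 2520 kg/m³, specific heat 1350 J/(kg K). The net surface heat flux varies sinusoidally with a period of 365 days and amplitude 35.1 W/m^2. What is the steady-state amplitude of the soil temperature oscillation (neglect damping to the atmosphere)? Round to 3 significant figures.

Areal heat capacity C = ρ c_p D = 2520 × 1350 × 1.26 = 4.29×10^6 J/(m²·K).
Angular frequency ω = 2π / T = 2π / 3.15×10^7 s = 1.99×10^-7 s⁻¹.
Cω = 4.29×10^6 × 1.99×10^-7 = 0.854 W/(m²·K).
Amplitude A = F₀ / (Cω) = 35.1 / 0.854 = 41.1 K.

41.1 K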